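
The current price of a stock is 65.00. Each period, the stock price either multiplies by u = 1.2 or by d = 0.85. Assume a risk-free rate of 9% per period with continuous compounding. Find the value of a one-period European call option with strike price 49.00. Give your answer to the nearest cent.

Risk-neutral probability p = (e^0.09 − 0.85)/(1.2 − 0.85) = 0.2442/0.3500 = 0.6976
Terminal stock prices: S_u = 78, S_d = 55.25
Terminal payoffs (S − K): max(29, 0) = 29, max(6.25, 0) = 6.25
Node 0 (S = 65): V_0 = e^(−0.09)·[0.6976·29.0000 + 0.3024·6.2500] = 20.2174

20.22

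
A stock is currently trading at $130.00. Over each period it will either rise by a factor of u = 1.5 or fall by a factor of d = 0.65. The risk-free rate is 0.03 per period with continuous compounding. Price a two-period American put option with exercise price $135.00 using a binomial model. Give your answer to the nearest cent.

Risk-neutral probability p = (e^0.03 − 0.65)/(1.5 − 0.65) = 0.3805/0.8500 = 0.4476
Terminal stock prices: S_uu = 292.5, S_ud = 126.8, S_dd = 54.93
Terminal payoffs (K − S): max(-157.5, 0) = 0, max(8.25, 0) = 8.25, max(80.07, 0) = 80.07
Node u (S = 195): continuation = e^(−0.03)·[0.4476·0.0000 + 0.5524·8.2500] = 4.4227; exercise value = 0.0000 ≤ continuation, so V_u = 4.4227
Node d (S = 84.5): continuation = e^(−0.03)·[0.4476·8.2500 + 0.5524·80.0750] = 46.5101; exercise value = 50.5000 > continuation, so V_d = 50.5000 (exercise)
Node 0 (S = 130): continuation = e^(−0.03)·[0.4476·4.4227 + 0.5524·50.5000] = 28.9931; exercise value = 5.0000 ≤ continuation, so V_0 = 28.9931

$28.99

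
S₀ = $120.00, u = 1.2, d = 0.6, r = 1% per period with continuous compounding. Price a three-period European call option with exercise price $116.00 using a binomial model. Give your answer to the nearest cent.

$28.30

Risk-neutral probability p = (e^0.01 − 0.6)/(1.2 − 0.6) = 0.4101/0.6000 = 0.6834
Terminal stock prices: S_uuu = 207.4, S_uud = 103.7, S_udd = 51.84, S_ddd = 25.92
Terminal payoffs (S − K): max(91.36, 0) = 91.36, max(-12.32, 0) = 0, max(-64.16, 0) = 0, max(-90.08, 0) = 0
Node uu (S = 172.8): V_uu = e^(−0.01)·[0.6834·91.3600 + 0.3166·0.0000] = 61.8157
Node ud (S = 86.4): V_ud = e^(−0.01)·[0.6834·0.0000 + 0.3166·0.0000] = 0.0000
Node dd (S = 43.2): V_dd = e^(−0.01)·[0.6834·0.0000 + 0.3166·0.0000] = 0.0000
Node u (S = 144): V_u = e^(−0.01)·[0.6834·61.8157 + 0.3166·0.0000] = 41.8256
Node d (S = 72): V_d = e^(−0.01)·[0.6834·0.0000 + 0.3166·0.0000] = 0.0000
Node 0 (S = 120): V_0 = e^(−0.01)·[0.6834·41.8256 + 0.3166·0.0000] = 28.2999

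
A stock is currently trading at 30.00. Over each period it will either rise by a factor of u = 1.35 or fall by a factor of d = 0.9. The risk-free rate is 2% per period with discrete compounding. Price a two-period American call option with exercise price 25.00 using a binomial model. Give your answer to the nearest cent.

Risk-neutral probability p = (1 + 0.02 − 0.9)/(1.35 − 0.9) = 0.1200/0.4500 = 0.2667
Terminal stock prices: S_uu = 54.68, S_ud = 36.45, S_dd = 24.3
Terminal payoffs (S − K): max(29.68, 0) = 29.68, max(11.45, 0) = 11.45, max(-0.7, 0) = 0
Node u (S = 40.5): continuation = 1/1.02·[0.2667·29.6750 + 0.7333·11.4500] = 15.9902; exercise value = 15.5000 ≤ continuation, so V_u = 15.9902
Node d (S = 27): continuation = 1/1.02·[0.2667·11.4500 + 0.7333·0.0000] = 2.9935; exercise value = 2.0000 ≤ continuation, so V_d = 2.9935
Node 0 (S = 30): continuation = 1/1.02·[0.2667·15.9902 + 0.7333·2.9935] = 6.3326; exercise value = 5.0000 ≤ continuation, so V_0 = 6.3326

6.33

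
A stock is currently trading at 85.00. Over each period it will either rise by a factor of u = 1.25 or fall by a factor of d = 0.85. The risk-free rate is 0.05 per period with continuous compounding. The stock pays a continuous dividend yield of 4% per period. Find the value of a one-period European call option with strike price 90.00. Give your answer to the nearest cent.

6.18

Per-period risk-free factor R = e^0.05 = 1.0513; dividend-adjusted growth = e^(0.05−0.04) = 1.0101.
Risk-neutral probability p = (1.0101 − 0.85)/(1.25 − 0.85) = 0.1601/0.4000 = 0.4001
Terminal stock prices: S_u = 106.2, S_d = 72.25
Terminal payoffs (S − K): max(16.25, 0) = 16.25, max(-17.75, 0) = 0
Node 0 (S = 85): V_0 = e^(−0.05)·[0.4001·16.2500 + 0.5999·0.0000] = 6.1849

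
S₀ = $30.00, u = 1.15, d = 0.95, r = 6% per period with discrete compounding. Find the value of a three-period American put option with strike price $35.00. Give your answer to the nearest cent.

Risk-neutral probability p = (1 + 0.06 − 0.95)/(1.15 − 0.95) = 0.1100/0.2000 = 0.5500
Terminal stock prices: S_uuu = 45.63, S_uud = 37.69, S_udd = 31.14, S_ddd = 25.72
Terminal payoffs (K − S): max(-10.63, 0) = 0, max(-2.691, 0) = 0, max(3.864, 0) = 3.864, max(9.279, 0) = 9.279
Node uu (S = 39.67): continuation = 1/1.06·[0.5500·0.0000 + 0.4500·0.0000] = 0.0000; exercise value = 0.0000 ≤ continuation, so V_uu = 0.0000
Node ud (S = 32.77): continuation = 1/1.06·[0.5500·0.0000 + 0.4500·3.8637] = 1.6403; exercise value = 2.2250 > continuation, so V_ud = 2.2250 (exercise)
Node dd (S = 27.07): continuation = 1/1.06·[0.5500·3.8637 + 0.4500·9.2788] = 5.9439; exercise value = 7.9250 > continuation, so V_dd = 7.9250 (exercise)
Node u (S = 34.5): continuation = 1/1.06·[0.5500·0.0000 + 0.4500·2.2250] = 0.9446; exercise value = 0.5000 ≤ continuation, so V_u = 0.9446
Node d (S = 28.5): continuation = 1/1.06·[0.5500·2.2250 + 0.4500·7.9250] = 4.5189; exercise value = 6.5000 > continuation, so V_d = 6.5000 (exercise)
Node 0 (S = 30): continuation = 1/1.06·[0.5500·0.9446 + 0.4500·6.5000] = 3.2495; exercise value = 5.0000 > continuation, so V_0 = 5.0000 (exercise)

$5.00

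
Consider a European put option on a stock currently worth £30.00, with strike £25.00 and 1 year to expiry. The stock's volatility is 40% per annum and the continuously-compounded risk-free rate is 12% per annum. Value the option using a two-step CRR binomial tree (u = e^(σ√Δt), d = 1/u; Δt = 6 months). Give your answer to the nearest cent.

CRR parameters: u = e^(σ√Δt) = e^(0.4·√0.5) = 1.3269, d = 1/u = 0.7536
Per-period rate: rΔt = 0.12·0.5 = 0.06, so R = e^0.06 = 1.0618
Risk-neutral probability p = (e^0.06 − 0.7536)/(1.3269 − 0.7536) = 0.3082/0.5733 = 0.5376
Terminal stock prices: S_uu = 52.82, S_ud = 30, S_dd = 17.04
Terminal payoffs (K − S): max(-27.82, 0) = 0, max(-5, 0) = 0, max(7.961, 0) = 7.961
Node u (S = 39.81): V_u = e^(−0.06)·[0.5376·0.0000 + 0.4624·0.0000] = 0.0000
Node d (S = 22.61): V_d = e^(−0.06)·[0.5376·0.0000 + 0.4624·7.9609] = 3.4665
Node 0 (S = 30): V_0 = e^(−0.06)·[0.5376·0.0000 + 0.4624·3.4665] = 1.5095

£1.51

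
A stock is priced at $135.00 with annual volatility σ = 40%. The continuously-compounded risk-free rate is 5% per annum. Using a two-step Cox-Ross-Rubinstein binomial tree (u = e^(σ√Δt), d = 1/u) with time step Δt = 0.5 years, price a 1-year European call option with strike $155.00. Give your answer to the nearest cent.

CRR parameters: u = e^(σ√Δt) = e^(0.4·√0.5) = 1.3269, d = 1/u = 0.7536
Per-period rate: rΔt = 0.05·0.5 = 0.025, so R = e^0.025 = 1.0253
Risk-neutral probability p = (e^0.025 − 0.7536)/(1.3269 − 0.7536) = 0.2717/0.5733 = 0.4739
Terminal stock prices: S_uu = 237.7, S_ud = 135, S_dd = 76.68
Terminal payoffs (S − K): max(82.69, 0) = 82.69, max(-20, 0) = 0, max(-78.32, 0) = 0
Node u (S = 179.1): V_u = e^(−0.025)·[0.4739·82.6883 + 0.5261·0.0000] = 38.2199
Node d (S = 101.7): V_d = e^(−0.025)·[0.4739·0.0000 + 0.5261·0.0000] = 0.0000
Node 0 (S = 135): V_0 = e^(−0.025)·[0.4739·38.2199 + 0.5261·0.0000] = 17.6658

$17.67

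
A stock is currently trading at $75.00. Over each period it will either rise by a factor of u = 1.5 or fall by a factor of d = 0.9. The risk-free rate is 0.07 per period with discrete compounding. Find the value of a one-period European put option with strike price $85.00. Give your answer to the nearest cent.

Risk-neutral probability p = (1 + 0.07 − 0.9)/(1.5 − 0.9) = 0.1700/0.6000 = 0.2833
Terminal stock prices: S_u = 112.5, S_d = 67.5
Terminal payoffs (K − S): max(-27.5, 0) = 0, max(17.5, 0) = 17.5
Node 0 (S = 75): V_0 = 1/1.07·[0.2833·0.0000 + 0.7167·17.5000] = 11.7212

$11.72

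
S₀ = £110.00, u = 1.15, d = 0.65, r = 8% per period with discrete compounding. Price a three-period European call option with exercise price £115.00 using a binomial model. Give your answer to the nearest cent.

£26.41

Risk-neutral probability p = (1 + 0.08 − 0.65)/(1.15 − 0.65) = 0.4300/0.5000 = 0.8600
Terminal stock prices: S_uuu = 167.3, S_uud = 94.56, S_udd = 53.45, S_ddd = 30.21
Terminal payoffs (S − K): max(52.3, 0) = 52.3, max(-20.44, 0) = 0, max(-61.55, 0) = 0, max(-84.79, 0) = 0
Node uu (S = 145.5): V_uu = 1/1.08·[0.8600·52.2962 + 0.1400·0.0000] = 41.6433
Node ud (S = 82.22): V_ud = 1/1.08·[0.8600·0.0000 + 0.1400·0.0000] = 0.0000
Node dd (S = 46.48): V_dd = 1/1.08·[0.8600·0.0000 + 0.1400·0.0000] = 0.0000
Node u (S = 126.5): V_u = 1/1.08·[0.8600·41.6433 + 0.1400·0.0000] = 33.1604
Node d (S = 71.5): V_d = 1/1.08·[0.8600·0.0000 + 0.1400·0.0000] = 0.0000
Node 0 (S = 110): V_0 = 1/1.08·[0.8600·33.1604 + 0.1400·0.0000] = 26.4055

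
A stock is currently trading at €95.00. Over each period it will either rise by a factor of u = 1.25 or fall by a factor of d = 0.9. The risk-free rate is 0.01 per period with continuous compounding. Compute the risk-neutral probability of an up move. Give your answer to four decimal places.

Risk-neutral probability p = (e^0.01 − 0.9)/(1.25 − 0.9) = 0.1101/0.3500 = 0.3144

p = 0.3144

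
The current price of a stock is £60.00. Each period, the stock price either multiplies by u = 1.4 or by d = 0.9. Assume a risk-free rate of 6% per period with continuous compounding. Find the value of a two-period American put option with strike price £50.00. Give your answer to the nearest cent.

Risk-neutral probability p = (e^0.06 − 0.9)/(1.4 − 0.9) = 0.1618/0.5000 = 0.3237
Terminal stock prices: S_uu = 117.6, S_ud = 75.6, S_dd = 48.6
Terminal payoffs (K − S): max(-67.6, 0) = 0, max(-25.6, 0) = 0, max(1.4, 0) = 1.4
Node u (S = 84): continuation = e^(−0.06)·[0.3237·0.0000 + 0.6763·0.0000] = 0.0000; exercise value = 0.0000 ≤ continuation, so V_u = 0.0000
Node d (S = 54): continuation = e^(−0.06)·[0.3237·0.0000 + 0.6763·1.4000] = 0.8917; exercise value = 0.0000 ≤ continuation, so V_d = 0.8917
Node 0 (S = 60): continuation = e^(−0.06)·[0.3237·0.0000 + 0.6763·0.8917] = 0.5680; exercise value = 0.0000 ≤ continuation, so V_0 = 0.5680

£0.57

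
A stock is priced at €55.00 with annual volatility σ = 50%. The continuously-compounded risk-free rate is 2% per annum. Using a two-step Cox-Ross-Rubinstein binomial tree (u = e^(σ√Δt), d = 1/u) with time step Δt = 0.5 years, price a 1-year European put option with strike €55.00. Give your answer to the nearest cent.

CRR parameters: u = e^(σ√Δt) = e^(0.5·√0.5) = 1.4241, d = 1/u = 0.7022
Per-period rate: rΔt = 0.02·0.5 = 0.01, so R = e^0.01 = 1.0101
Risk-neutral probability p = (e^0.01 − 0.7022)/(1.4241 − 0.7022) = 0.3079/0.7219 = 0.4264
Terminal stock prices: S_uu = 111.5, S_ud = 55, S_dd = 27.12
Terminal payoffs (K − S): max(-56.55, 0) = 0, max(0, 0) = 0, max(27.88, 0) = 27.88
Node u (S = 78.33): V_u = e^(−0.01)·[0.4264·0.0000 + 0.5736·0.0000] = 0.0000
Node d (S = 38.62): V_d = e^(−0.01)·[0.4264·0.0000 + 0.5736·27.8812] = 15.8324
Node 0 (S = 55): V_0 = e^(−0.01)·[0.4264·0.0000 + 0.5736·15.8324] = 8.9904

€8.99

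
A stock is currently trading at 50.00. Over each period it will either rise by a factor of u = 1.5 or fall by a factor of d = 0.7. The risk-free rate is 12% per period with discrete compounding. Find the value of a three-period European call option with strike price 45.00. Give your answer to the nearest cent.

Risk-neutral probability p = (1 + 0.12 − 0.7)/(1.5 − 0.7) = 0.4200/0.8000 = 0.5250
Terminal stock prices: S_uuu = 168.8, S_uud = 78.75, S_udd = 36.75, S_ddd = 17.15
Terminal payoffs (S − K): max(123.8, 0) = 123.8, max(33.75, 0) = 33.75, max(-8.25, 0) = 0, max(-27.85, 0) = 0
Node uu (S = 112.5): V_uu = 1/1.12·[0.5250·123.7500 + 0.4750·33.7500] = 72.3214
Node ud (S = 52.5): V_ud = 1/1.12·[0.5250·33.7500 + 0.4750·0.0000] = 15.8203
Node dd (S = 24.5): V_dd = 1/1.12·[0.5250·0.0000 + 0.4750·0.0000] = 0.0000
Node u (S = 75): V_u = 1/1.12·[0.5250·72.3214 + 0.4750·15.8203] = 40.6102
Node d (S = 35): V_d = 1/1.12·[0.5250·15.8203 + 0.4750·0.0000] = 7.4158
Node 0 (S = 50): V_0 = 1/1.12·[0.5250·40.6102 + 0.4750·7.4158] = 22.1811

22.18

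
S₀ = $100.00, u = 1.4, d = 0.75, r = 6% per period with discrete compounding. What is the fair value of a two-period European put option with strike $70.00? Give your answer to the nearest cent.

Risk-neutral probability p = (1 + 0.06 − 0.75)/(1.4 − 0.75) = 0.3100/0.6500 = 0.4769
Terminal stock prices: S_uu = 196, S_ud = 105, S_dd = 56.25
Terminal payoffs (K − S): max(-126, 0) = 0, max(-35, 0) = 0, max(13.75, 0) = 13.75
Node u (S = 140): V_u = 1/1.06·[0.4769·0.0000 + 0.5231·0.0000] = 0.0000
Node d (S = 75): V_d = 1/1.06·[0.4769·0.0000 + 0.5231·13.7500] = 6.7852
Node 0 (S = 100): V_0 = 1/1.06·[0.4769·0.0000 + 0.5231·6.7852] = 3.3483

$3.35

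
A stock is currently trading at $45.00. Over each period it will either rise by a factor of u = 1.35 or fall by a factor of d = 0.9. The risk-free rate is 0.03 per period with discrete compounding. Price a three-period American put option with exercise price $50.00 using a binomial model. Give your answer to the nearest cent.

Risk-neutral probability p = (1 + 0.03 − 0.9)/(1.35 − 0.9) = 0.1300/0.4500 = 0.2889
Terminal stock prices: S_uuu = 110.7, S_uud = 73.81, S_udd = 49.21, S_ddd = 32.81
Terminal payoffs (K − S): max(-60.72, 0) = 0, max(-23.81, 0) = 0, max(0.7925, 0) = 0.7925, max(17.19, 0) = 17.19
Node uu (S = 82.01): continuation = 1/1.03·[0.2889·0.0000 + 0.7111·0.0000] = 0.0000; exercise value = 0.0000 ≤ continuation, so V_uu = 0.0000
Node ud (S = 54.68): continuation = 1/1.03·[0.2889·0.0000 + 0.7111·0.7925] = 0.5471; exercise value = 0.0000 ≤ continuation, so V_ud = 0.5471
Node dd (S = 36.45): continuation = 1/1.03·[0.2889·0.7925 + 0.7111·17.1950] = 12.0937; exercise value = 13.5500 > continuation, so V_dd = 13.5500 (exercise)
Node u (S = 60.75): continuation = 1/1.03·[0.2889·0.0000 + 0.7111·0.5471] = 0.3777; exercise value = 0.0000 ≤ continuation, so V_u = 0.3777
Node d (S = 40.5): continuation = 1/1.03·[0.2889·0.5471 + 0.7111·13.5500] = 9.5084; exercise value = 9.5000 ≤ continuation, so V_d = 9.5084
Node 0 (S = 45): continuation = 1/1.03·[0.2889·0.3777 + 0.7111·9.5084] = 6.6705; exercise value = 5.0000 ≤ continuation, so V_0 = 6.6705

$6.67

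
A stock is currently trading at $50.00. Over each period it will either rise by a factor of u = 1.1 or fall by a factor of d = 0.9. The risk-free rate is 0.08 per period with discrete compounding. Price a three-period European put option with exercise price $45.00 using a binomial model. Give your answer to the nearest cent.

Risk-neutral probability p = (1 + 0.08 − 0.9)/(1.1 − 0.9) = 0.1800/0.2000 = 0.9000
Terminal stock prices: S_uuu = 66.55, S_uud = 54.45, S_udd = 44.55, S_ddd = 36.45
Terminal payoffs (K − S): max(-21.55, 0) = 0, max(-9.45, 0) = 0, max(0.45, 0) = 0.45, max(8.55, 0) = 8.55
Node uu (S = 60.5): V_uu = 1/1.08·[0.9000·0.0000 + 0.1000·0.0000] = 0.0000
Node ud (S = 49.5): V_ud = 1/1.08·[0.9000·0.0000 + 0.1000·0.4500] = 0.0417
Node dd (S = 40.5): V_dd = 1/1.08·[0.9000·0.4500 + 0.1000·8.5500] = 1.1667
Node u (S = 55): V_u = 1/1.08·[0.9000·0.0000 + 0.1000·0.0417] = 0.0039
Node d (S = 45): V_d = 1/1.08·[0.9000·0.0417 + 0.1000·1.1667] = 0.1427
Node 0 (S = 50): V_0 = 1/1.08·[0.9000·0.0039 + 0.1000·0.1427] = 0.0164

$0.02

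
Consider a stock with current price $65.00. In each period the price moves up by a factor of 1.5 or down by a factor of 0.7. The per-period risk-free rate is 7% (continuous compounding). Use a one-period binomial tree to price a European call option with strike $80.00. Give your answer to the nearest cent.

Risk-neutral probability p = (e^0.07 − 0.7)/(1.5 − 0.7) = 0.3725/0.8000 = 0.4656
Terminal stock prices: S_u = 97.5, S_d = 45.5
Terminal payoffs (S − K): max(17.5, 0) = 17.5, max(-34.5, 0) = 0
Node 0 (S = 65): V_0 = e^(−0.07)·[0.4656·17.5000 + 0.5344·0.0000] = 7.5977

$7.60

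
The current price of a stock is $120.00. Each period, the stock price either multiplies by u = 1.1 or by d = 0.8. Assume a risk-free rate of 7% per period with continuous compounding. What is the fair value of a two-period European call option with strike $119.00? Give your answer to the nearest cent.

$18.79

Risk-neutral probability p = (e^0.07 − 0.8)/(1.1 − 0.8) = 0.2725/0.3000 = 0.9084
Terminal stock prices: S_uu = 145.2, S_ud = 105.6, S_dd = 76.8
Terminal payoffs (S − K): max(26.2, 0) = 26.2, max(-13.4, 0) = 0, max(-42.2, 0) = 0
Node u (S = 132): V_u = e^(−0.07)·[0.9084·26.2000 + 0.0916·0.0000] = 22.1901
Node d (S = 96): V_d = e^(−0.07)·[0.9084·0.0000 + 0.0916·0.0000] = 0.0000
Node 0 (S = 120): V_0 = e^(−0.07)·[0.9084·22.1901 + 0.0916·0.0000] = 18.7939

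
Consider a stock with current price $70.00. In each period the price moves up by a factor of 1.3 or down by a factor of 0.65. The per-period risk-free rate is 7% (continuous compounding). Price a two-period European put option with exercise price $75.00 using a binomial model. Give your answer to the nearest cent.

$11.11

Risk-neutral probability p = (e^0.07 − 0.65)/(1.3 − 0.65) = 0.4225/0.6500 = 0.6500
Terminal stock prices: S_uu = 118.3, S_ud = 59.15, S_dd = 29.58
Terminal payoffs (K − S): max(-43.3, 0) = 0, max(15.85, 0) = 15.85, max(45.42, 0) = 45.42
Node u (S = 91): V_u = e^(−0.07)·[0.6500·0.0000 + 0.3500·15.8500] = 5.1723
Node d (S = 45.5): V_d = e^(−0.07)·[0.6500·15.8500 + 0.3500·45.4250] = 24.4295
Node 0 (S = 70): V_0 = e^(−0.07)·[0.6500·5.1723 + 0.3500·24.4295] = 11.1067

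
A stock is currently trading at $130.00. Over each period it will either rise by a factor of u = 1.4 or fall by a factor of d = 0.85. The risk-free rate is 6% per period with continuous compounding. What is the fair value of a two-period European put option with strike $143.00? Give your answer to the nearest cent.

$16.45

Risk-neutral probability p = (e^0.06 − 0.85)/(1.4 − 0.85) = 0.2118/0.5500 = 0.3852
Terminal stock prices: S_uu = 254.8, S_ud = 154.7, S_dd = 93.92
Terminal payoffs (K − S): max(-111.8, 0) = 0, max(-11.7, 0) = 0, max(49.08, 0) = 49.08
Node u (S = 182): V_u = e^(−0.06)·[0.3852·0.0000 + 0.6148·0.0000] = 0.0000
Node d (S = 110.5): V_d = e^(−0.06)·[0.3852·0.0000 + 0.6148·49.0750] = 28.4162
Node 0 (S = 130): V_0 = e^(−0.06)·[0.3852·0.0000 + 0.6148·28.4162] = 16.4541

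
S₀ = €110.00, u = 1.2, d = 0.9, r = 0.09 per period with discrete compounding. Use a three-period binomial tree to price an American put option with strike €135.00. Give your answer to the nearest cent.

€25.00

Risk-neutral probability p = (1 + 0.09 − 0.9)/(1.2 − 0.9) = 0.1900/0.3000 = 0.6333
Terminal stock prices: S_uuu = 190.1, S_uud = 142.6, S_udd = 106.9, S_ddd = 80.19
Terminal payoffs (K − S): max(-55.08, 0) = 0, max(-7.56, 0) = 0, max(28.08, 0) = 28.08, max(54.81, 0) = 54.81
Node uu (S = 158.4): continuation = 1/1.09·[0.6333·0.0000 + 0.3667·0.0000] = 0.0000; exercise value = 0.0000 ≤ continuation, so V_uu = 0.0000
Node ud (S = 118.8): continuation = 1/1.09·[0.6333·0.0000 + 0.3667·28.0800] = 9.4459; exercise value = 16.2000 > continuation, so V_ud = 16.2000 (exercise)
Node dd (S = 89.1): continuation = 1/1.09·[0.6333·28.0800 + 0.3667·54.8100] = 34.7532; exercise value = 45.9000 > continuation, so V_dd = 45.9000 (exercise)
Node u (S = 132): continuation = 1/1.09·[0.6333·0.0000 + 0.3667·16.2000] = 5.4495; exercise value = 3.0000 ≤ continuation, so V_u = 5.4495
Node d (S = 99): continuation = 1/1.09·[0.6333·16.2000 + 0.3667·45.9000] = 24.8532; exercise value = 36.0000 > continuation, so V_d = 36.0000 (exercise)
Node 0 (S = 110): continuation = 1/1.09·[0.6333·5.4495 + 0.3667·36.0000] = 15.2765; exercise value = 25.0000 > continuation, so V_0 = 25.0000 (exercise)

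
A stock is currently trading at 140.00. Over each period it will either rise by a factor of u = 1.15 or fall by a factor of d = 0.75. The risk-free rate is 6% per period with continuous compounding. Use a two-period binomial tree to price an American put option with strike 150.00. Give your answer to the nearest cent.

Risk-neutral probability p = (e^0.06 − 0.75)/(1.15 − 0.75) = 0.3118/0.4000 = 0.7796
Terminal stock prices: S_uu = 185.1, S_ud = 120.8, S_dd = 78.75
Terminal payoffs (K − S): max(-35.15, 0) = 0, max(29.25, 0) = 29.25, max(71.25, 0) = 71.25
Node u (S = 161): continuation = e^(−0.06)·[0.7796·0.0000 + 0.2204·29.2500] = 6.0715; exercise value = 0.0000 ≤ continuation, so V_u = 6.0715
Node d (S = 105): continuation = e^(−0.06)·[0.7796·29.2500 + 0.2204·71.2500] = 36.2647; exercise value = 45.0000 > continuation, so V_d = 45.0000 (exercise)
Node 0 (S = 140): continuation = e^(−0.06)·[0.7796·6.0715 + 0.2204·45.0000] = 13.7984; exercise value = 10.0000 ≤ continuation, so V_0 = 13.7984

13.80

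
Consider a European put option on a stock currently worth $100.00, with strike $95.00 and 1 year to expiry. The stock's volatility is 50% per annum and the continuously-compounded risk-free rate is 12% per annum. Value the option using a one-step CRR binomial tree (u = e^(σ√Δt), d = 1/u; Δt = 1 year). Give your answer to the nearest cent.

$15.24

CRR parameters: u = e^(σ√Δt) = e^(0.5·√1) = 1.6487, d = 1/u = 0.6065
Per-period rate: rΔt = 0.12·1 = 0.12, so R = e^0.12 = 1.1275
Risk-neutral probability p = (e^0.12 − 0.6065)/(1.6487 − 0.6065) = 0.5210/1.0422 = 0.4999
Terminal stock prices: S_u = 164.9, S_d = 60.65
Terminal payoffs (K − S): max(-69.87, 0) = 0, max(34.35, 0) = 34.35
Node 0 (S = 100): V_0 = e^(−0.12)·[0.4999·0.0000 + 0.5001·34.3469] = 15.2353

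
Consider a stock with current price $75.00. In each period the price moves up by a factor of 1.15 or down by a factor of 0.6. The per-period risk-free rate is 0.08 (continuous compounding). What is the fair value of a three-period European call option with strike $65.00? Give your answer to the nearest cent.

Risk-neutral probability p = (e^0.08 − 0.6)/(1.15 − 0.6) = 0.4833/0.5500 = 0.8787
Terminal stock prices: S_uuu = 114.1, S_uud = 59.51, S_udd = 31.05, S_ddd = 16.2
Terminal payoffs (S − K): max(49.07, 0) = 49.07, max(-5.488, 0) = 0, max(-33.95, 0) = 0, max(-48.8, 0) = 0
Node uu (S = 99.19): V_uu = e^(−0.08)·[0.8787·49.0656 + 0.1213·0.0000] = 39.7994
Node ud (S = 51.75): V_ud = e^(−0.08)·[0.8787·0.0000 + 0.1213·0.0000] = 0.0000
Node dd (S = 27): V_dd = e^(−0.08)·[0.8787·0.0000 + 0.1213·0.0000] = 0.0000
Node u (S = 86.25): V_u = e^(−0.08)·[0.8787·39.7994 + 0.1213·0.0000] = 32.2831
Node d (S = 45): V_d = e^(−0.08)·[0.8787·0.0000 + 0.1213·0.0000] = 0.0000
Node 0 (S = 75): V_0 = e^(−0.08)·[0.8787·32.2831 + 0.1213·0.0000] = 26.1863

$26.19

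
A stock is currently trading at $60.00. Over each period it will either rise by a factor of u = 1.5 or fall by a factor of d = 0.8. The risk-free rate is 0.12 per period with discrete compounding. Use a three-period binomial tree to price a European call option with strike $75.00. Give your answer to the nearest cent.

Risk-neutral probability p = (1 + 0.12 − 0.8)/(1.5 − 0.8) = 0.3200/0.7000 = 0.4571
Terminal stock prices: S_uuu = 202.5, S_uud = 108, S_udd = 57.6, S_ddd = 30.72
Terminal payoffs (S − K): max(127.5, 0) = 127.5, max(33, 0) = 33, max(-17.4, 0) = 0, max(-44.28, 0) = 0
Node uu (S = 135): V_uu = 1/1.12·[0.4571·127.5000 + 0.5429·33.0000] = 68.0357
Node ud (S = 72): V_ud = 1/1.12·[0.4571·33.0000 + 0.5429·0.0000] = 13.4694
Node dd (S = 38.4): V_dd = 1/1.12·[0.4571·0.0000 + 0.5429·0.0000] = 0.0000
Node u (S = 90): V_u = 1/1.12·[0.4571·68.0357 + 0.5429·13.4694] = 34.2982
Node d (S = 48): V_d = 1/1.12·[0.4571·13.4694 + 0.5429·0.0000] = 5.4977
Node 0 (S = 60): V_0 = 1/1.12·[0.4571·34.2982 + 0.5429·5.4977] = 16.6640

$16.66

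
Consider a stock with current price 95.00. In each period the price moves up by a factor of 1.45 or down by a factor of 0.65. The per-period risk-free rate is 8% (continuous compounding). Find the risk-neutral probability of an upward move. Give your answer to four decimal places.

Risk-neutral probability p = (e^0.08 − 0.65)/(1.45 − 0.65) = 0.4333/0.8000 = 0.5416

p = 0.5416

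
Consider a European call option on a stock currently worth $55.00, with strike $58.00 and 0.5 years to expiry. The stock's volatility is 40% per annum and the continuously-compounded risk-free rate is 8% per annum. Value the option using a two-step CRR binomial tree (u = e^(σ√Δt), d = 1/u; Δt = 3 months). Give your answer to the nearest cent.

CRR parameters: u = e^(σ√Δt) = e^(0.4·√0.25) = 1.2214, d = 1/u = 0.8187
Per-period rate: rΔt = 0.08·0.25 = 0.02, so R = e^0.02 = 1.0202
Risk-neutral probability p = (e^0.02 − 0.8187)/(1.2214 − 0.8187) = 0.2015/0.4027 = 0.5003
Terminal stock prices: S_uu = 82.05, S_ud = 55, S_dd = 36.87
Terminal payoffs (S − K): max(24.05, 0) = 24.05, max(-3, 0) = 0, max(-21.13, 0) = 0
Node u (S = 67.18): V_u = e^(−0.02)·[0.5003·24.0504 + 0.4997·0.0000] = 11.7949
Node d (S = 45.03): V_d = e^(−0.02)·[0.5003·0.0000 + 0.4997·0.0000] = 0.0000
Node 0 (S = 55): V_0 = e^(−0.02)·[0.5003·11.7949 + 0.4997·0.0000] = 5.7846

$5.78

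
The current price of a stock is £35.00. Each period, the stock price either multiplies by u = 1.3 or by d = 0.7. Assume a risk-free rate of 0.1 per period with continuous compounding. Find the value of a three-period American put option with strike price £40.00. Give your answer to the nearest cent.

£6.02

Risk-neutral probability p = (e^0.1 − 0.7)/(1.3 − 0.7) = 0.4052/0.6000 = 0.6753
Terminal stock prices: S_uuu = 76.89, S_uud = 41.41, S_udd = 22.29, S_ddd = 12
Terminal payoffs (K − S): max(-36.89, 0) = 0, max(-1.405, 0) = 0, max(17.71, 0) = 17.71, max(28, 0) = 28
Node uu (S = 59.15): continuation = e^(−0.1)·[0.6753·0.0000 + 0.3247·0.0000] = 0.0000; exercise value = 0.0000 ≤ continuation, so V_uu = 0.0000
Node ud (S = 31.85): continuation = e^(−0.1)·[0.6753·0.0000 + 0.3247·17.7050] = 5.2020; exercise value = 8.1500 > continuation, so V_ud = 8.1500 (exercise)
Node dd (S = 17.15): continuation = e^(−0.1)·[0.6753·17.7050 + 0.3247·27.9950] = 19.0435; exercise value = 22.8500 > continuation, so V_dd = 22.8500 (exercise)
Node u (S = 45.5): continuation = e^(−0.1)·[0.6753·0.0000 + 0.3247·8.1500] = 2.3946; exercise value = 0.0000 ≤ continuation, so V_u = 2.3946
Node d (S = 24.5): continuation = e^(−0.1)·[0.6753·8.1500 + 0.3247·22.8500] = 11.6935; exercise value = 15.5000 > continuation, so V_d = 15.5000 (exercise)
Node 0 (S = 35): continuation = e^(−0.1)·[0.6753·2.3946 + 0.3247·15.5000] = 6.0173; exercise value = 5.0000 ≤ continuation, so V_0 = 6.0173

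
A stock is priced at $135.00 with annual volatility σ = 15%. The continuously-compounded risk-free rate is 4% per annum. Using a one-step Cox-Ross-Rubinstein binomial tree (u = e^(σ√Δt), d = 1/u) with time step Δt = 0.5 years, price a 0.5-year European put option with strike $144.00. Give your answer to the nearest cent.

CRR parameters: u = e^(σ√Δt) = e^(0.15·√0.5) = 1.1119, d = 1/u = 0.8994
Per-period rate: rΔt = 0.04·0.5 = 0.02, so R = e^0.02 = 1.0202
Risk-neutral probability p = (e^0.02 − 0.8994)/(1.1119 − 0.8994) = 0.1208/0.2125 = 0.5686
Terminal stock prices: S_u = 150.1, S_d = 121.4
Terminal payoffs (K − S): max(-6.106, 0) = 0, max(22.59, 0) = 22.59
Node 0 (S = 135): V_0 = e^(−0.02)·[0.5686·0.0000 + 0.4314·22.5857] = 9.5514

$9.55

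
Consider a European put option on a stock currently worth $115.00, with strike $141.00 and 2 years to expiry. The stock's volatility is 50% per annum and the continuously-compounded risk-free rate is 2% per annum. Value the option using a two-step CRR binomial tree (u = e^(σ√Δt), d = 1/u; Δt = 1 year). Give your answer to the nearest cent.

$46.45

CRR parameters: u = e^(σ√Δt) = e^(0.5·√1) = 1.6487, d = 1/u = 0.6065
Per-period rate: rΔt = 0.02·1 = 0.02, so R = e^0.02 = 1.0202
Risk-neutral probability p = (e^0.02 − 0.6065)/(1.6487 − 0.6065) = 0.4137/1.0422 = 0.3969
Terminal stock prices: S_uu = 312.6, S_ud = 115, S_dd = 42.31
Terminal payoffs (K − S): max(-171.6, 0) = 0, max(26, 0) = 26, max(98.69, 0) = 98.69
Node u (S = 189.6): V_u = e^(−0.02)·[0.3969·0.0000 + 0.6031·26.0000] = 15.3695
Node d (S = 69.75): V_d = e^(−0.02)·[0.3969·26.0000 + 0.6031·98.6939] = 68.4570
Node 0 (S = 115): V_0 = e^(−0.02)·[0.3969·15.3695 + 0.6031·68.4570] = 46.4470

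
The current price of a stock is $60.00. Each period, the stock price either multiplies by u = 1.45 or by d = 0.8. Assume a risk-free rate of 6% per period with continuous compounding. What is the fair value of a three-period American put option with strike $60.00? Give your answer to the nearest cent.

Risk-neutral probability p = (e^0.06 − 0.8)/(1.45 − 0.8) = 0.2618/0.6500 = 0.4028
Terminal stock prices: S_uuu = 182.9, S_uud = 100.9, S_udd = 55.68, S_ddd = 30.72
Terminal payoffs (K − S): max(-122.9, 0) = 0, max(-40.92, 0) = 0, max(4.32, 0) = 4.32, max(29.28, 0) = 29.28
Node uu (S = 126.2): continuation = e^(−0.06)·[0.4028·0.0000 + 0.5972·0.0000] = 0.0000; exercise value = 0.0000 ≤ continuation, so V_uu = 0.0000
Node ud (S = 69.6): continuation = e^(−0.06)·[0.4028·0.0000 + 0.5972·4.3200] = 2.4296; exercise value = 0.0000 ≤ continuation, so V_ud = 2.4296
Node dd (S = 38.4): continuation = e^(−0.06)·[0.4028·4.3200 + 0.5972·29.2800] = 18.1059; exercise value = 21.6000 > continuation, so V_dd = 21.6000 (exercise)
Node u (S = 87): continuation = e^(−0.06)·[0.4028·0.0000 + 0.5972·2.4296] = 1.3664; exercise value = 0.0000 ≤ continuation, so V_u = 1.3664
Node d (S = 48): continuation = e^(−0.06)·[0.4028·2.4296 + 0.5972·21.6000] = 13.0695; exercise value = 12.0000 ≤ continuation, so V_d = 13.0695
Node 0 (S = 60): continuation = e^(−0.06)·[0.4028·1.3664 + 0.5972·13.0695] = 7.8686; exercise value = 0.0000 ≤ continuation, so V_0 = 7.8686

$7.87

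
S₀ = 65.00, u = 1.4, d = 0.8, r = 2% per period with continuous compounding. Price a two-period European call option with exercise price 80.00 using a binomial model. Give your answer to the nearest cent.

Risk-neutral probability p = (e^0.02 − 0.8)/(1.4 − 0.8) = 0.2202/0.6000 = 0.3670
Terminal stock prices: S_uu = 127.4, S_ud = 72.8, S_dd = 41.6
Terminal payoffs (S − K): max(47.4, 0) = 47.4, max(-7.2, 0) = 0, max(-38.4, 0) = 0
Node u (S = 91): V_u = e^(−0.02)·[0.3670·47.4000 + 0.6330·0.0000] = 17.0514
Node d (S = 52): V_d = e^(−0.02)·[0.3670·0.0000 + 0.6330·0.0000] = 0.0000
Node 0 (S = 65): V_0 = e^(−0.02)·[0.3670·17.0514 + 0.6330·0.0000] = 6.1340

6.13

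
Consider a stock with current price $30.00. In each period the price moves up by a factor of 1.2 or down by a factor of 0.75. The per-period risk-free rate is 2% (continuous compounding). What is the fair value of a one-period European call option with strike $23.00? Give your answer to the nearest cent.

$7.65

Risk-neutral probability p = (e^0.02 − 0.75)/(1.2 − 0.75) = 0.2702/0.4500 = 0.6004
Terminal stock prices: S_u = 36, S_d = 22.5
Terminal payoffs (S − K): max(13, 0) = 13, max(-0.5, 0) = 0
Node 0 (S = 30): V_0 = e^(−0.02)·[0.6004·13.0000 + 0.3996·0.0000] = 7.6513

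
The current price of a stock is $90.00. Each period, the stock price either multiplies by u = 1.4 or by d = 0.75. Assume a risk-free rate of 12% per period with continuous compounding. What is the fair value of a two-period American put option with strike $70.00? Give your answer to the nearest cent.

$2.68

Risk-neutral probability p = (e^0.12 − 0.75)/(1.4 − 0.75) = 0.3775/0.6500 = 0.5808
Terminal stock prices: S_uu = 176.4, S_ud = 94.5, S_dd = 50.62
Terminal payoffs (K − S): max(-106.4, 0) = 0, max(-24.5, 0) = 0, max(19.38, 0) = 19.38
Node u (S = 126): continuation = e^(−0.12)·[0.5808·0.0000 + 0.4192·0.0000] = 0.0000; exercise value = 0.0000 ≤ continuation, so V_u = 0.0000
Node d (S = 67.5): continuation = e^(−0.12)·[0.5808·0.0000 + 0.4192·19.3750] = 7.2042; exercise value = 2.5000 ≤ continuation, so V_d = 7.2042
Node 0 (S = 90): continuation = e^(−0.12)·[0.5808·0.0000 + 0.4192·7.2042] = 2.6787; exercise value = 0.0000 ≤ continuation, so V_0 = 2.6787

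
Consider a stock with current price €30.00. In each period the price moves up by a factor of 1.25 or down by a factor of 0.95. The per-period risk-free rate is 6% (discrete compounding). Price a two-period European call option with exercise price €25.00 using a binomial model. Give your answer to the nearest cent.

€7.75

Risk-neutral probability p = (1 + 0.06 − 0.95)/(1.25 − 0.95) = 0.1100/0.3000 = 0.3667
Terminal stock prices: S_uu = 46.88, S_ud = 35.62, S_dd = 27.07
Terminal payoffs (S − K): max(21.88, 0) = 21.88, max(10.62, 0) = 10.62, max(2.075, 0) = 2.075
Node u (S = 37.5): V_u = 1/1.06·[0.3667·21.8750 + 0.6333·10.6250] = 13.9151
Node d (S = 28.5): V_d = 1/1.06·[0.3667·10.6250 + 0.6333·2.0750] = 4.9151
Node 0 (S = 30): V_0 = 1/1.06·[0.3667·13.9151 + 0.6333·4.9151] = 7.7501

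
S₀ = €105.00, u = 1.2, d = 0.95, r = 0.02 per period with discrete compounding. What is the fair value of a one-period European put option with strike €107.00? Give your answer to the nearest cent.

€5.12

Risk-neutral probability p = (1 + 0.02 − 0.95)/(1.2 − 0.95) = 0.0700/0.2500 = 0.2800
Terminal stock prices: S_u = 126, S_d = 99.75
Terminal payoffs (K − S): max(-19, 0) = 0, max(7.25, 0) = 7.25
Node 0 (S = 105): V_0 = 1/1.02·[0.2800·0.0000 + 0.7200·7.2500] = 5.1176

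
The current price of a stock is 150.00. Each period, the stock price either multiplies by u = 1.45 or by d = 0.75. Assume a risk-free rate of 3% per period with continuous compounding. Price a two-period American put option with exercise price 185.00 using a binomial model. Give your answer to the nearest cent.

Risk-neutral probability p = (e^0.03 − 0.75)/(1.45 − 0.75) = 0.2805/0.7000 = 0.4006
Terminal stock prices: S_uu = 315.4, S_ud = 163.1, S_dd = 84.38
Terminal payoffs (K − S): max(-130.4, 0) = 0, max(21.88, 0) = 21.88, max(100.6, 0) = 100.6
Node u (S = 217.5): continuation = e^(−0.03)·[0.4006·0.0000 + 0.5994·21.8750] = 12.7233; exercise value = 0.0000 ≤ continuation, so V_u = 12.7233
Node d (S = 112.5): continuation = e^(−0.03)·[0.4006·21.8750 + 0.5994·100.6250] = 67.0324; exercise value = 72.5000 > continuation, so V_d = 72.5000 (exercise)
Node 0 (S = 150): continuation = e^(−0.03)·[0.4006·12.7233 + 0.5994·72.5000] = 47.1156; exercise value = 35.0000 ≤ continuation, so V_0 = 47.1156

47.12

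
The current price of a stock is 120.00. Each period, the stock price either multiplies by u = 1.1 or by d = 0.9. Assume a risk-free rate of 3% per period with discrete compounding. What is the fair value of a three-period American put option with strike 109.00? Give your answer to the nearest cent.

Risk-neutral probability p = (1 + 0.03 − 0.9)/(1.1 − 0.9) = 0.1300/0.2000 = 0.6500
Terminal stock prices: S_uuu = 159.7, S_uud = 130.7, S_udd = 106.9, S_ddd = 87.48
Terminal payoffs (K − S): max(-50.72, 0) = 0, max(-21.68, 0) = 0, max(2.08, 0) = 2.08, max(21.52, 0) = 21.52
Node uu (S = 145.2): continuation = 1/1.03·[0.6500·0.0000 + 0.3500·0.0000] = 0.0000; exercise value = 0.0000 ≤ continuation, so V_uu = 0.0000
Node ud (S = 118.8): continuation = 1/1.03·[0.6500·0.0000 + 0.3500·2.0800] = 0.7068; exercise value = 0.0000 ≤ continuation, so V_ud = 0.7068
Node dd (S = 97.2): continuation = 1/1.03·[0.6500·2.0800 + 0.3500·21.5200] = 8.6252; exercise value = 11.8000 > continuation, so V_dd = 11.8000 (exercise)
Node u (S = 132): continuation = 1/1.03·[0.6500·0.0000 + 0.3500·0.7068] = 0.2402; exercise value = 0.0000 ≤ continuation, so V_u = 0.2402
Node d (S = 108): continuation = 1/1.03·[0.6500·0.7068 + 0.3500·11.8000] = 4.4557; exercise value = 1.0000 ≤ continuation, so V_d = 4.4557
Node 0 (S = 120): continuation = 1/1.03·[0.6500·0.2402 + 0.3500·4.4557] = 1.6657; exercise value = 0.0000 ≤ continuation, so V_0 = 1.6657

1.67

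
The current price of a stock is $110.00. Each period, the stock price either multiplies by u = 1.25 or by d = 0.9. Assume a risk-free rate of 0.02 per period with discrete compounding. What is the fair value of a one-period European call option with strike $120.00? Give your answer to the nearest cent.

Risk-neutral probability p = (1 + 0.02 − 0.9)/(1.25 − 0.9) = 0.1200/0.3500 = 0.3429
Terminal stock prices: S_u = 137.5, S_d = 99
Terminal payoffs (S − K): max(17.5, 0) = 17.5, max(-21, 0) = 0
Node 0 (S = 110): V_0 = 1/1.02·[0.3429·17.5000 + 0.6571·0.0000] = 5.8824

$5.88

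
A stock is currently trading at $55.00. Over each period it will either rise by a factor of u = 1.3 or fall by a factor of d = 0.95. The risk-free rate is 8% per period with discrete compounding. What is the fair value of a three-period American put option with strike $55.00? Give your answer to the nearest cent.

$1.82

Risk-neutral probability p = (1 + 0.08 − 0.95)/(1.3 − 0.95) = 0.1300/0.3500 = 0.3714
Terminal stock prices: S_uuu = 120.8, S_uud = 88.3, S_udd = 64.53, S_ddd = 47.16
Terminal payoffs (K − S): max(-65.84, 0) = 0, max(-33.3, 0) = 0, max(-9.529, 0) = 0, max(7.844, 0) = 7.844
Node uu (S = 92.95): continuation = 1/1.08·[0.3714·0.0000 + 0.6286·0.0000] = 0.0000; exercise value = 0.0000 ≤ continuation, so V_uu = 0.0000
Node ud (S = 67.92): continuation = 1/1.08·[0.3714·0.0000 + 0.6286·0.0000] = 0.0000; exercise value = 0.0000 ≤ continuation, so V_ud = 0.0000
Node dd (S = 49.64): continuation = 1/1.08·[0.3714·0.0000 + 0.6286·7.8444] = 4.5655; exercise value = 5.3625 > continuation, so V_dd = 5.3625 (exercise)
Node u (S = 71.5): continuation = 1/1.08·[0.3714·0.0000 + 0.6286·0.0000] = 0.0000; exercise value = 0.0000 ≤ continuation, so V_u = 0.0000
Node d (S = 52.25): continuation = 1/1.08·[0.3714·0.0000 + 0.6286·5.3625] = 3.1210; exercise value = 2.7500 ≤ continuation, so V_d = 3.1210
Node 0 (S = 55): continuation = 1/1.08·[0.3714·0.0000 + 0.6286·3.1210] = 1.8165; exercise value = 0.0000 ≤ continuation, so V_0 = 1.8165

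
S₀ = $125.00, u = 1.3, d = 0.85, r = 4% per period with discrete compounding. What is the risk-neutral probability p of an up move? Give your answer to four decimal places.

Risk-neutral probability p = (1 + 0.04 − 0.85)/(1.3 − 0.85) = 0.1900/0.4500 = 0.4222

p = 0.4222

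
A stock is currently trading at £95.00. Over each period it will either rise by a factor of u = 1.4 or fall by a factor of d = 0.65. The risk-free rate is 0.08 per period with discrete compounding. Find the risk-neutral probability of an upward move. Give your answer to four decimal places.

Risk-neutral probability p = (1 + 0.08 − 0.65)/(1.4 − 0.65) = 0.4300/0.7500 = 0.5733

p = 0.5733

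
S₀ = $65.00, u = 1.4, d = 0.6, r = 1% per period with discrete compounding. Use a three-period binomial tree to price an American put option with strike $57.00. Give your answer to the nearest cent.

Risk-neutral probability p = (1 + 0.01 − 0.6)/(1.4 − 0.6) = 0.4100/0.8000 = 0.5125
Terminal stock prices: S_uuu = 178.4, S_uud = 76.44, S_udd = 32.76, S_ddd = 14.04
Terminal payoffs (K − S): max(-121.4, 0) = 0, max(-19.44, 0) = 0, max(24.24, 0) = 24.24, max(42.96, 0) = 42.96
Node uu (S = 127.4): continuation = 1/1.01·[0.5125·0.0000 + 0.4875·0.0000] = 0.0000; exercise value = 0.0000 ≤ continuation, so V_uu = 0.0000
Node ud (S = 54.6): continuation = 1/1.01·[0.5125·0.0000 + 0.4875·24.2400] = 11.7000; exercise value = 2.4000 ≤ continuation, so V_ud = 11.7000
Node dd (S = 23.4): continuation = 1/1.01·[0.5125·24.2400 + 0.4875·42.9600] = 33.0356; exercise value = 33.6000 > continuation, so V_dd = 33.6000 (exercise)
Node u (S = 91): continuation = 1/1.01·[0.5125·0.0000 + 0.4875·11.7000] = 5.6473; exercise value = 0.0000 ≤ continuation, so V_u = 5.6473
Node d (S = 39): continuation = 1/1.01·[0.5125·11.7000 + 0.4875·33.6000] = 22.1547; exercise value = 18.0000 ≤ continuation, so V_d = 22.1547
Node 0 (S = 65): continuation = 1/1.01·[0.5125·5.6473 + 0.4875·22.1547] = 13.5591; exercise value = 0.0000 ≤ continuation, so V_0 = 13.5591

$13.56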